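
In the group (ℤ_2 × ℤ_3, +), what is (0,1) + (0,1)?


Operation: componentwise addition mod (2, 3)
(0,1) + (0,1) = ((a₁+b₁) mod 2, (a₂+b₂) mod 3) with a = (0,1), b = (0,1)

(0,1) + (0,1) = (0,2)


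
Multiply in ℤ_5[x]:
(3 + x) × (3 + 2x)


Expand and collect like terms; reduce coefficients mod 5:
x^0: 3·3 = 9 ≡ 4 (mod 5)
x^1: 3·2 + 1·3 = 9 ≡ 4 (mod 5)
x^2: 1·2 = 2 ≡ 2 (mod 5)
Result: 4 + 4x + 2x^2

f · g = 4 + 4x + 2x^2


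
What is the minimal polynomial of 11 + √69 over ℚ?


Let α = 11 + √69. Then α - 11 = √69, so (α - 11)² = 69, giving α² - 22α + 52 = 0. Degree 2 and α ∉ ℚ, so this is the minimal polynomial.

Minimal polynomial: x² - 22x + 52


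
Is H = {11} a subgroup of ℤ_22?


Subgroup test for H = {11} in (ℤ_22, +):
(1) 0 ∈ H? No
(2) Closure: for all a,b ∈ H, (a+b) mod 22 ∈ H? No  [counterexample: 11 + 11 = 0 ∉ H]
(3) Inverses: for all a ∈ H, -a mod 22 ∈ H? Yes

No, H is not a subgroup of ℤ_22


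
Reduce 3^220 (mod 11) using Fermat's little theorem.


Fermat's little theorem: if p is prime and gcd(a,p)=1, then a^(p-1) ≡ 1 (mod p)
p = 11 is prime, gcd(3,11) = 1
Reduce exponent: 220 mod 10 = 0
So 3^220 ≡ 3^0 (mod 11)
3^0 = 1

3^220 ≡ 1 (mod 11)


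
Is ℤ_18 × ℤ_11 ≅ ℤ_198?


Comparing ℤ_18 × ℤ_11 and ℤ_198:
gcd(18,11) = 1, so ℤ_18 × ℤ_11 ≅ ℤ_198 (CRT)

Yes, ℤ_18 × ℤ_11 ≅ ℤ_198


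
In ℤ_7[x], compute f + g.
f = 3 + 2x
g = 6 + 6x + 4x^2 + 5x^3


Add coefficients mod 7:
x^0: 3 + 6 = 2 (mod 7)
x^1: 2 + 6 = 1 (mod 7)
x^2: 0 + 4 = 4 (mod 7)
x^3: 0 + 5 = 5 (mod 7)
Result: 2 + x + 4x^2 + 5x^3

f + g = 2 + x + 4x^2 + 5x^3


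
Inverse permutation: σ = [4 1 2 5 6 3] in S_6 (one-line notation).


To find σ⁻¹, swap domain and range:
σ(1) = 4 → σ⁻¹(4) = 1
σ(2) = 1 → σ⁻¹(1) = 2
σ(3) = 2 → σ⁻¹(2) = 3
σ(4) = 5 → σ⁻¹(5) = 4
σ(5) = 6 → σ⁻¹(6) = 5
σ(6) = 3 → σ⁻¹(3) = 6

σ⁻¹ = [2 3 6 1 4 5]


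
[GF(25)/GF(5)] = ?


GF(25) = GF(5^2), so the extension degree is 2

[GF(25)/GF(5)] = 2


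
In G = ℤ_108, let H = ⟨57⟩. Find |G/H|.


|⟨57⟩| = n / gcd(57, 108) = 108 / 3 = 36
H is normal (ℤ_108 is abelian).
|G/H| = |G| / |H| = 108 / 36 = 3

|G/H| = 3


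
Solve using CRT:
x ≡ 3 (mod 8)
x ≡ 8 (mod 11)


m₁ = 8, m₂ = 11, gcd = 1, so CRT applies. M = m₁·m₂ = 88
Let M₁ = M/m₁ = 11, M₂ = M/m₂ = 8
Find y₁ ≡ M₁⁻¹ (mod m₁): 11⁻¹ ≡ 3 (mod 8)
Find y₂ ≡ M₂⁻¹ (mod m₂): 8⁻¹ ≡ 7 (mod 11)
x = a₁·M₁·y₁ + a₂·M₂·y₂ = 3·11·3 + 8·8·7 = 547
Reduce mod 88: x ≡ 19
Check: 19 mod 8 = 3 ✓, 19 mod 11 = 8 ✓

x ≡ 19 (mod 88)


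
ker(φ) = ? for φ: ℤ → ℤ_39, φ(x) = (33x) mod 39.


Kernel = preimage of identity
ker(φ) = {x ∈ ℤ : 33x ≡ 0 (mod 39)}. gcd(33,39) = 3, so 33x ≡ 0 (mod 39) ⟺ x ≡ 0 (mod 39/3 = 13). Hence ker(φ) = 13ℤ

ker(φ) = 13ℤ


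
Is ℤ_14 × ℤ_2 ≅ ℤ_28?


Comparing ℤ_14 × ℤ_2 and ℤ_28:
gcd(14,2) = 2 ≠ 1. Max element order in ℤ_14×ℤ_2 is lcm(14,2) = 14 < 28, so it has no element of order 28

No, ℤ_14 × ℤ_2 ≇ ℤ_28


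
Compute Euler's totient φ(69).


Factor n: 69 = 3 × 23
φ(n) = n · ∏(1 - 1/p) over distinct primes p | n
φ(69) = 69 · (1 - 1/3) · (1 - 1/23) = 44

φ(69) = 44


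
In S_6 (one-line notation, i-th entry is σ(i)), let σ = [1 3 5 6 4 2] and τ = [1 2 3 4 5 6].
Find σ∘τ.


σ∘τ: apply τ first, then σ
1 →τ 1 →σ 1
2 →τ 2 →σ 3
3 →τ 3 →σ 5
4 →τ 4 →σ 6
5 →τ 5 →σ 4
6 →τ 6 →σ 2

σ∘τ = [1 3 5 6 4 2]


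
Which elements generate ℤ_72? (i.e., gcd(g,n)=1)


g generates ℤ_n iff gcd(g,n) = 1
Prime factors of 72: 2, 3
Generators are g ∈ {1,...,71} not divisible by any of these primes.
Generators: {1, 5, 7, 11, 13, 17, 19, 23, 25, 29, 31, 35, 37, 41, 43, 47, 49, 53, 55, 59, 61, 65, 67, 71}
Number of generators = φ(72) = 24

Generators of ℤ_72 = {1, 5, 7, 11, 13, 17, 19, 23, 25, 29, 31, 35, 37, 41, 43, 47, 49, 53, 55, 59, 61, 65, 67, 71}


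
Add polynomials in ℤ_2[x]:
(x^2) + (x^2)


Add coefficients mod 2:
x^0: 0 + 0 = 0 (mod 2)
x^1: 0 + 0 = 0 (mod 2)
x^2: 1 + 1 = 0 (mod 2)
Result: 0

f + g = 0


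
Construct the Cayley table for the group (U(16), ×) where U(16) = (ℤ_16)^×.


Elements: {1, 3, 5, 7, 9, 11, 13, 15}
Operation: multiplication mod 16
Entry (a, b) = (a × b) mod 16

Cayley table:
   |  1 |  3 |  5 |  7 |  9 | 11 | 13 | 15
 1 |  1 |  3 |  5 |  7 |  9 | 11 | 13 | 15
 3 |  3 |  9 | 15 |  5 | 11 |  1 |  7 | 13
 5 |  5 | 15 |  9 |  3 | 13 |  7 |  1 | 11
 7 |  7 |  5 |  3 |  1 | 15 | 13 | 11 |  9
 9 |  9 | 11 | 13 | 15 |  1 |  3 |  5 |  7
11 | 11 |  1 |  7 | 13 |  3 |  9 | 15 |  5
13 | 13 |  7 |  1 | 11 |  5 | 15 |  9 |  3
15 | 15 | 13 | 11 |  9 |  7 |  5 |  3 |  1


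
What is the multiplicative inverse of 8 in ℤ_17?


Use the extended Euclidean algorithm to write 1 = 8·s + 17·t; then s mod 17 is the inverse.
Euclidean algorithm:
  8 = 0·17 + 8
  17 = 2·8 + 1
  8 = 8·1 + 0
gcd(8,17) = 1
Back-substitution gives: 8·(-2) + 17·(1) = 1
So 8⁻¹ ≡ -2 ≡ 15 (mod 17)
Check: 8 × 15 = 120 ≡ 1 (mod 17) ✓

8⁻¹ ≡ 15 (mod 17)


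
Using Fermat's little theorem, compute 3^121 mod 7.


Fermat's little theorem: if p is prime and gcd(a,p)=1, then a^(p-1) ≡ 1 (mod p)
p = 7 is prime, gcd(3,7) = 1
Reduce exponent: 121 mod 6 = 1
So 3^121 ≡ 3^1 (mod 7)
3^1 mod 7 = 3

3^121 ≡ 3 (mod 7)


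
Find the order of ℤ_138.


ℤ_n has n elements.

|ℤ_138| = 138


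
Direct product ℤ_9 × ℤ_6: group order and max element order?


|ℤ_9 × ℤ_6| = 9 × 6 = 54
Max element order = lcm(9,6) = 18
Cyclic? No (gcd=3)

|ℤ_9×ℤ_6| = 54, max element order = 18


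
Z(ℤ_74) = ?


Z(G) = {g ∈ G | gx = xg for all x ∈ G}
ℤ_74 is abelian, so Z(G) = G

Z(ℤ_74) = ℤ_74


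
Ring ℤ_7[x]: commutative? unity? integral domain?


ℤ_7 is a field (n prime), so ℤ_7[x] is a commutative integral domain with unity
Commutative: Yes
Integral domain: Yes
Has unity: Yes

ℤ_7[x]: Commutative=Yes, Unity=Yes


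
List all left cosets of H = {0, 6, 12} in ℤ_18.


H = {0, 6, 12}, |H| = 3
Number of cosets = |G|/|H| = 18/3 = 6
0 + H = {0, 6, 12}
1 + H = {1, 7, 13}
2 + H = {2, 8, 14}
3 + H = {3, 9, 15}
4 + H = {4, 10, 16}
5 + H = {5, 11, 17}

Cosets: 0+H={0,6,12}; 1+H={1,7,13}; 2+H={2,8,14}; 3+H={3,9,15}; 4+H={4,10,16}; 5+H={5,11,17}


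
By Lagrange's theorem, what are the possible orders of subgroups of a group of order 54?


Lagrange's theorem: |H| divides |G|
|G| = 54
Divisors of 54: 1, 2, 3, 6, 9, 18, 27, 54

Possible subgroup orders: {1, 2, 3, 6, 9, 18, 27, 54}


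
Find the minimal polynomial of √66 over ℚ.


√66 satisfies x² - 66 = 0, irreducible over ℚ since 66 is squarefree

Minimal polynomial: x² - 66


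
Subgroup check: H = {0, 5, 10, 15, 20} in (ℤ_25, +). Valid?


Subgroup test for H = {0, 5, 10, 15, 20} in (ℤ_25, +):
(1) 0 ∈ H? Yes
(2) Closure: for all a,b ∈ H, (a+b) mod 25 ∈ H? Yes
(3) Inverses: for all a ∈ H, -a mod 25 ∈ H? Yes

Yes, H is a subgroup of ℤ_25


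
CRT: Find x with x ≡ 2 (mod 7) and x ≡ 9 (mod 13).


m₁ = 7, m₂ = 13, gcd = 1, so CRT applies. M = m₁·m₂ = 91
Let M₁ = M/m₁ = 13, M₂ = M/m₂ = 7
Find y₁ ≡ M₁⁻¹ (mod m₁): 13⁻¹ ≡ 6 (mod 7)
Find y₂ ≡ M₂⁻¹ (mod m₂): 7⁻¹ ≡ 2 (mod 13)
x = a₁·M₁·y₁ + a₂·M₂·y₂ = 2·13·6 + 9·7·2 = 282
Reduce mod 91: x ≡ 9
Check: 9 mod 7 = 2 ✓, 9 mod 13 = 9 ✓

x ≡ 9 (mod 91)


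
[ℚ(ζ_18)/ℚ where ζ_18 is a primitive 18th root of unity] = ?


[ℚ(ζ_n):ℚ] = deg Φ_n(x) = φ(n). Here φ(18) = 6

[ℚ(ζ_18)/ℚ where ζ_18 is a primitive 18th root of unity] = 6


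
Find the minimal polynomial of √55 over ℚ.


√55 satisfies x² - 55 = 0, irreducible over ℚ since 55 is squarefree

Minimal polynomial: x² - 55


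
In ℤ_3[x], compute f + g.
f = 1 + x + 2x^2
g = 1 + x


Add coefficients mod 3:
x^0: 1 + 1 = 2 (mod 3)
x^1: 1 + 1 = 2 (mod 3)
x^2: 2 + 0 = 2 (mod 3)
Result: 2 + 2x + 2x^2

f + g = 2 + 2x + 2x^2


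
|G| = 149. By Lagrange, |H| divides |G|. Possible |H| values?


Lagrange's theorem: |H| divides |G|
|G| = 149
Divisors of 149: 1, 149

Possible subgroup orders: {1, 149}


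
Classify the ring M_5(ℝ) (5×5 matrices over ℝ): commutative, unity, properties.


Matrix multiplication is non-commutative for n ≥ 2; the identity matrix I is the unity; singular matrices give zero divisors, so not an integral domain
Commutative: No
Integral domain: No
Has unity: Yes

M_5(ℝ) (5×5 matrices over ℝ): Commutative=No, Unity=Yes


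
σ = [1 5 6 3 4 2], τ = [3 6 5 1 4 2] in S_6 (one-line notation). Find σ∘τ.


σ∘τ: apply τ first, then σ
1 →τ 3 →σ 6
2 →τ 6 →σ 2
3 →τ 5 →σ 4
4 →τ 1 →σ 1
5 →τ 4 →σ 3
6 →τ 2 →σ 5

σ∘τ = [6 2 4 1 3 5]


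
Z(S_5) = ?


Z(G) = {g ∈ G | gx = xg for all x ∈ G}
S_n is non-abelian for n ≥ 3; Z(S_5) is trivial

Z(S_5) = {e}


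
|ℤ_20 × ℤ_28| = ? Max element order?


|ℤ_20 × ℤ_28| = 20 × 28 = 560
Max element order = lcm(20,28) = 140
Cyclic? No (gcd=4)

|ℤ_20×ℤ_28| = 560, max element order = 140


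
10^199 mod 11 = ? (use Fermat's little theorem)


Fermat's little theorem: if p is prime and gcd(a,p)=1, then a^(p-1) ≡ 1 (mod p)
p = 11 is prime, gcd(10,11) = 1
Reduce exponent: 199 mod 10 = 9
So 10^199 ≡ 10^9 (mod 11)
10^9 mod 11 = 10

10^199 ≡ 10 (mod 11)


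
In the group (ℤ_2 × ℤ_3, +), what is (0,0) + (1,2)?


Operation: componentwise addition mod (2, 3)
(0,0) + (1,2) = ((a₁+b₁) mod 2, (a₂+b₂) mod 3) with a = (0,0), b = (1,2)

(0,0) + (1,2) = (1,2)


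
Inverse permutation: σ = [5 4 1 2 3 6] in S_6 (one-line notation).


To find σ⁻¹, swap domain and range:
σ(1) = 5 → σ⁻¹(5) = 1
σ(2) = 4 → σ⁻¹(4) = 2
σ(3) = 1 → σ⁻¹(1) = 3
σ(4) = 2 → σ⁻¹(2) = 4
σ(5) = 3 → σ⁻¹(3) = 5
σ(6) = 6 → σ⁻¹(6) = 6

σ⁻¹ = [3 4 5 2 1 6]


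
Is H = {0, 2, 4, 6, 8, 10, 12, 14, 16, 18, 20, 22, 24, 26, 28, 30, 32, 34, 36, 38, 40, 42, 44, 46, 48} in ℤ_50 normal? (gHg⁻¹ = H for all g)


H = {0, 2, 4, 6, 8, 10, 12, 14, 16, 18, 20, 22, 24, 26, 28, 30, 32, 34, 36, 38, 40, 42, 44, 46, 48} in ℤ_50
ℤ_50 is abelian; every subgroup of an abelian group is normal

Yes, normal subgroup


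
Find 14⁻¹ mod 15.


Use the extended Euclidean algorithm to write 1 = 14·s + 15·t; then s mod 15 is the inverse.
Euclidean algorithm:
  14 = 0·15 + 14
  15 = 1·14 + 1
  14 = 14·1 + 0
gcd(14,15) = 1
Back-substitution gives: 14·(-1) + 15·(1) = 1
So 14⁻¹ ≡ -1 ≡ 14 (mod 15)
Check: 14 × 14 = 196 ≡ 1 (mod 15) ✓

14⁻¹ ≡ 14 (mod 15)


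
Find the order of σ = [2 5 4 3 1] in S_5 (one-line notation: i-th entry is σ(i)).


Cycle decomposition: (1 2 5) (3 4)
Cycle lengths: 3, 2
Order = lcm(3, 2) = 6

ord(σ) = 6


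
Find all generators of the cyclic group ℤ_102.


g generates ℤ_n iff gcd(g,n) = 1
Prime factors of 102: 2, 3, 17
Generators are g ∈ {1,...,101} not divisible by any of these primes.
Generators: {1, 5, 7, 11, 13, 19, 23, 25, 29, 31, 35, 37, 41, 43, 47, 49, 53, 55, 59, 61, 65, 67, 71, 73, 77, 79, 83, 89, 91, 95, 97, 101}
Number of generators = φ(102) = 32

Generators of ℤ_102 = {1, 5, 7, 11, 13, 19, 23, 25, 29, 31, 35, 37, 41, 43, 47, 49, 53, 55, 59, 61, 65, 67, 71, 73, 77, 79, 83, 89, 91, 95, 97, 101}


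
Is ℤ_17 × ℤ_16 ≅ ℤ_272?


Comparing ℤ_17 × ℤ_16 and ℤ_272:
gcd(17,16) = 1, so ℤ_17 × ℤ_16 ≅ ℤ_272 (CRT)

Yes, ℤ_17 × ℤ_16 ≅ ℤ_272


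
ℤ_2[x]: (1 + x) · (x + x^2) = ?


Expand and collect like terms; reduce coefficients mod 2:
x^0: 1·0 = 0 ≡ 0 (mod 2)
x^1: 1·1 + 1·0 = 1 ≡ 1 (mod 2)
x^2: 1·1 + 1·1 = 2 ≡ 0 (mod 2)
x^3: 1·1 = 1 ≡ 1 (mod 2)
Result: x + x^3

f · g = x + x^3


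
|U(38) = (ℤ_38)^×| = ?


U(n) is the group of units mod n; |U(n)| = φ(n)
|U(38)| = φ(38) = 18

|U(38) = (ℤ_38)^×| = 18


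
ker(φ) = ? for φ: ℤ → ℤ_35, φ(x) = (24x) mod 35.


Kernel = preimage of identity
ker(φ) = {x ∈ ℤ : 24x ≡ 0 (mod 35)}. gcd(24,35) = 1, so 24x ≡ 0 (mod 35) ⟺ x ≡ 0 (mod 35/1 = 35). Hence ker(φ) = 35ℤ

ker(φ) = 35ℤ


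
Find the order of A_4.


|A_n| = n!/2 (even permutations)
|A_4| = 4!/2 = 24/2 = 12

|A_4| = 12


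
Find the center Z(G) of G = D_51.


Z(G) = {g ∈ G | gx = xg for all x ∈ G}
For odd n, Z(D_n) = {e}: no nontrivial rotation commutes with all reflections

Z(D_51) = {e}


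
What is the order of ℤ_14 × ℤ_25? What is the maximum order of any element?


|ℤ_14 × ℤ_25| = 14 × 25 = 350
Max element order = lcm(14,25) = 350
Cyclic? Yes (gcd=1)

|ℤ_14×ℤ_25| = 350, max element order = 350


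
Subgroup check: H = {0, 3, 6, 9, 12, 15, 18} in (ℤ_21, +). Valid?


Subgroup test for H = {0, 3, 6, 9, 12, 15, 18} in (ℤ_21, +):
(1) 0 ∈ H? Yes
(2) Closure: for all a,b ∈ H, (a+b) mod 21 ∈ H? Yes
(3) Inverses: for all a ∈ H, -a mod 21 ∈ H? Yes

Yes, H is a subgroup of ℤ_21


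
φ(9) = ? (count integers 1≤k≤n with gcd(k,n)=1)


φ(n) = count of k ∈ {1,...,n} with gcd(k,n)=1
Coprimes to 9: {1, 2, 4, 5, 7, 8}
Count: 6

φ(9) = 6


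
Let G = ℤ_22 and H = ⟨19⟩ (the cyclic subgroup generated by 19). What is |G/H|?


|⟨19⟩| = n / gcd(19, 22) = 22 / 1 = 22
H is normal (ℤ_22 is abelian).
|G/H| = |G| / |H| = 22 / 22 = 1

|G/H| = 1


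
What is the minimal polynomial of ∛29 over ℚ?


∛29 satisfies x³ - 29 = 0, irreducible over ℚ (no rational root; 29 is not a perfect cube)

Minimal polynomial: x³ - 29


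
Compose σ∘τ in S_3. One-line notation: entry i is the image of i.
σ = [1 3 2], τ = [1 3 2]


σ∘τ: apply τ first, then σ
1 →τ 1 →σ 1
2 →τ 3 →σ 2
3 →τ 2 →σ 3

σ∘τ = [1 2 3]


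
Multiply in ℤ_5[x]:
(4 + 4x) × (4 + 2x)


Expand and collect like terms; reduce coefficients mod 5:
x^0: 4·4 = 16 ≡ 1 (mod 5)
x^1: 4·2 + 4·4 = 24 ≡ 4 (mod 5)
x^2: 4·2 = 8 ≡ 3 (mod 5)
Result: 1 + 4x + 3x^2

f · g = 1 + 4x + 3x^2


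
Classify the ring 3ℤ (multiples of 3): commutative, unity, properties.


3ℤ is a commutative ring under +,× but has no multiplicative identity (1 ∉ 3ℤ); it has no zero divisors, but without unity it is not an integral domain
Commutative: Yes
Integral domain: No
Has unity: No

3ℤ (multiples of 3): Commutative=Yes, Unity=No


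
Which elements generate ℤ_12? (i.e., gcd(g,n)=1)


g generates ℤ_n iff gcd(g,n) = 1
Checking each g ∈ {1,...,11}:
gcd(1,12) = 1
gcd(2,12) = 2
gcd(3,12) = 3
gcd(4,12) = 4
gcd(5,12) = 1
gcd(6,12) = 6
gcd(7,12) = 1
gcd(8,12) = 4
gcd(9,12) = 3
gcd(10,12) = 2
gcd(11,12) = 1
Generators: {1, 5, 7, 11}
Number of generators = φ(12) = 4

Generators of ℤ_12 = {1, 5, 7, 11}


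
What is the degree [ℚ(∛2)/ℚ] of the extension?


∛2 has minimal polynomial x³ - 2 (irreducible over ℚ since 2 is not a perfect cube)

[ℚ(∛2)/ℚ] = 3


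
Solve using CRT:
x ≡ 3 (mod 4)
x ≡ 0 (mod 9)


m₁ = 4, m₂ = 9, gcd = 1, so CRT applies. M = m₁·m₂ = 36
Let M₁ = M/m₁ = 9, M₂ = M/m₂ = 4
Find y₁ ≡ M₁⁻¹ (mod m₁): 9⁻¹ ≡ 1 (mod 4)
Find y₂ ≡ M₂⁻¹ (mod m₂): 4⁻¹ ≡ 7 (mod 9)
x = a₁·M₁·y₁ + a₂·M₂·y₂ = 3·9·1 + 0·4·7 = 27
Reduce mod 36: x ≡ 27
Check: 27 mod 4 = 3 ✓, 27 mod 9 = 0 ✓

x ≡ 27 (mod 36)


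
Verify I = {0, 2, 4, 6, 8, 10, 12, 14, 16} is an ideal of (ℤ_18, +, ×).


Check ideal conditions for I = {0, 2, 4, 6, 8, 10, 12, 14, 16} in ℤ_18:
(1) I is an additive subgroup? Yes
(2) For r ∈ ℤ_18 and a ∈ I: r·a ∈ I? Yes

Yes, I is an ideal of ℤ_18


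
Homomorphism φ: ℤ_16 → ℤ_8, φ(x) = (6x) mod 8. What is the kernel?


Kernel = preimage of identity
ker(φ) = {x ∈ ℤ_16 : 6x ≡ 0 (mod 8)}. Since 8 | 16, φ is well-defined. The kernel is the cyclic subgroup ⟨4⟩ of ℤ_16 (order 4), i.e. {0, 4, 8, 12}

ker(φ) = {0, 4, 8, 12}


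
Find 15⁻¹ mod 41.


Use the extended Euclidean algorithm to write 1 = 15·s + 41·t; then s mod 41 is the inverse.
Euclidean algorithm:
  15 = 0·41 + 15
  41 = 2·15 + 11
  15 = 1·11 + 4
  11 = 2·4 + 3
  4 = 1·3 + 1
  3 = 3·1 + 0
gcd(15,41) = 1
Back-substitution gives: 15·(11) + 41·(-4) = 1
So 15⁻¹ ≡ 11 ≡ 11 (mod 41)
Check: 15 × 11 = 165 ≡ 1 (mod 41) ✓

15⁻¹ ≡ 11 (mod 41)


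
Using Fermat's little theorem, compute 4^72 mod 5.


Fermat's little theorem: if p is prime and gcd(a,p)=1, then a^(p-1) ≡ 1 (mod p)
p = 5 is prime, gcd(4,5) = 1
Reduce exponent: 72 mod 4 = 0
So 4^72 ≡ 4^0 (mod 5)
4^0 = 1

4^72 ≡ 1 (mod 5)


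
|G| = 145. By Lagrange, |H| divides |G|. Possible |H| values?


Lagrange's theorem: |H| divides |G|
|G| = 145
Divisors of 145: 1, 5, 29, 145

Possible subgroup orders: {1, 5, 29, 145}


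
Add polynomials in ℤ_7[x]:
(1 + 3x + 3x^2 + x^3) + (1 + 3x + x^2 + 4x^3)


Add coefficients mod 7:
x^0: 1 + 1 = 2 (mod 7)
x^1: 3 + 3 = 6 (mod 7)
x^2: 3 + 1 = 4 (mod 7)
x^3: 1 + 4 = 5 (mod 7)
Result: 2 + 6x + 4x^2 + 5x^3

f + g = 2 + 6x + 4x^2 + 5x^3


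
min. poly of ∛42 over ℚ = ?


∛42 satisfies x³ - 42 = 0, irreducible over ℚ (no rational root; 42 is not a perfect cube)

Minimal polynomial: x³ - 42


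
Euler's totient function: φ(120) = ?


Factor n: 120 = 2^3 × 3 × 5
φ(n) = n · ∏(1 - 1/p) over distinct primes p | n
φ(120) = 120 · (1 - 1/2) · (1 - 1/3) · (1 - 1/5) = 32

φ(120) = 32


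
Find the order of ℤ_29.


ℤ_n has n elements.

|ℤ_29| = 29


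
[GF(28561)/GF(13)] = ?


GF(28561) = GF(13^4), so the extension degree is 4

[GF(28561)/GF(13)] = 4


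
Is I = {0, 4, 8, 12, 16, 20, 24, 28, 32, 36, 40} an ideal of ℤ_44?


Check ideal conditions for I = {0, 4, 8, 12, 16, 20, 24, 28, 32, 36, 40} in ℤ_44:
(1) I is an additive subgroup? Yes
(2) For r ∈ ℤ_44 and a ∈ I: r·a ∈ I? Yes

Yes, I is an ideal of ℤ_44


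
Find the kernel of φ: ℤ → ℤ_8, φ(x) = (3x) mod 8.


Kernel = preimage of identity
ker(φ) = {x ∈ ℤ : 3x ≡ 0 (mod 8)}. gcd(3,8) = 1, so 3x ≡ 0 (mod 8) ⟺ x ≡ 0 (mod 8/1 = 8). Hence ker(φ) = 8ℤ

ker(φ) = 8ℤ


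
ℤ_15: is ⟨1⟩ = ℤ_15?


g generates ℤ_n iff gcd(g, n) = 1
gcd(1, 15) = 1
Since gcd = 1, 1 is a generator.

Yes, 1 generates ℤ_15


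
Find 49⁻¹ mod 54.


Use the extended Euclidean algorithm to write 1 = 49·s + 54·t; then s mod 54 is the inverse.
Euclidean algorithm:
  49 = 0·54 + 49
  54 = 1·49 + 5
  49 = 9·5 + 4
  5 = 1·4 + 1
  4 = 4·1 + 0
gcd(49,54) = 1
Back-substitution gives: 49·(-11) + 54·(10) = 1
So 49⁻¹ ≡ -11 ≡ 43 (mod 54)
Check: 49 × 43 = 2107 ≡ 1 (mod 54) ✓

49⁻¹ ≡ 43 (mod 54)


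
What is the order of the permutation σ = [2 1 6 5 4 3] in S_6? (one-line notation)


Cycle decomposition: (1 2) (3 6) (4 5)
Cycle lengths: 2, 2, 2
Order = lcm(2, 2, 2) = 2

ord(σ) = 2


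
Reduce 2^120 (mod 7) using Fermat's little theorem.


Fermat's little theorem: if p is prime and gcd(a,p)=1, then a^(p-1) ≡ 1 (mod p)
p = 7 is prime, gcd(2,7) = 1
Reduce exponent: 120 mod 6 = 0
So 2^120 ≡ 2^0 (mod 7)
2^0 = 1

2^120 ≡ 1 (mod 7)


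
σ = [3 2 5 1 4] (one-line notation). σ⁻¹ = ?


To find σ⁻¹, swap domain and range:
σ(1) = 3 → σ⁻¹(3) = 1
σ(2) = 2 → σ⁻¹(2) = 2
σ(3) = 5 → σ⁻¹(5) = 3
σ(4) = 1 → σ⁻¹(1) = 4
σ(5) = 4 → σ⁻¹(4) = 5

σ⁻¹ = [4 2 1 5 3]


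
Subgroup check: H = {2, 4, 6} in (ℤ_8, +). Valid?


Subgroup test for H = {2, 4, 6} in (ℤ_8, +):
(1) 0 ∈ H? No
(2) Closure: for all a,b ∈ H, (a+b) mod 8 ∈ H? No  [counterexample: 2 + 6 = 0 ∉ H]
(3) Inverses: for all a ∈ H, -a mod 8 ∈ H? Yes

No, H is not a subgroup of ℤ_8


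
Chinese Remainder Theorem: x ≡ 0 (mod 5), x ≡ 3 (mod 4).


m₁ = 5, m₂ = 4, gcd = 1, so CRT applies. M = m₁·m₂ = 20
Let M₁ = M/m₁ = 4, M₂ = M/m₂ = 5
Find y₁ ≡ M₁⁻¹ (mod m₁): 4⁻¹ ≡ 4 (mod 5)
Find y₂ ≡ M₂⁻¹ (mod m₂): 5⁻¹ ≡ 1 (mod 4)
x = a₁·M₁·y₁ + a₂·M₂·y₂ = 0·4·4 + 3·5·1 = 15
Reduce mod 20: x ≡ 15
Check: 15 mod 5 = 0 ✓, 15 mod 4 = 3 ✓

x ≡ 15 (mod 20)


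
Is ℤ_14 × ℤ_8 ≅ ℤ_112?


Comparing ℤ_14 × ℤ_8 and ℤ_112:
gcd(14,8) = 2 ≠ 1. Max element order in ℤ_14×ℤ_8 is lcm(14,8) = 56 < 112, so it has no element of order 112

No, ℤ_14 × ℤ_8 ≇ ℤ_112


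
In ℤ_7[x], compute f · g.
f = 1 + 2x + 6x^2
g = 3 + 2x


Expand and collect like terms; reduce coefficients mod 7:
x^0: 1·3 = 3 ≡ 3 (mod 7)
x^1: 1·2 + 2·3 = 8 ≡ 1 (mod 7)
x^2: 2·2 + 6·3 = 22 ≡ 1 (mod 7)
x^3: 6·2 = 12 ≡ 5 (mod 7)
Result: 3 + x + x^2 + 5x^3

f · g = 3 + x + x^2 + 5x^3


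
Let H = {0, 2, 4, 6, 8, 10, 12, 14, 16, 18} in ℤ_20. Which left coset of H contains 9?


9 + H = {9 + h (mod 20) : h ∈ H}
9+0=9, 9+2=11, 9+4=13, 9+6=15, 9+8=17, 9+10=19, 9+12=1, 9+14=3, 9+16=5, 9+18=7
9 + H = {1, 3, 5, 7, 9, 11, 13, 15, 17, 19} = 1 + H

9 + H = {1, 3, 5, 7, 9, 11, 13, 15, 17, 19}


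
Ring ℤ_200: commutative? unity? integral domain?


ℤ_200 is a commutative ring with unity 1; 200 = 2×100 is composite, so 2·100 ≡ 0 gives zero divisors (not an integral domain)
Commutative: Yes
Integral domain: No
Has unity: Yes

ℤ_200: Commutative=Yes, Unity=Yes


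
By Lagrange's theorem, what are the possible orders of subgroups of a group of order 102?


Lagrange's theorem: |H| divides |G|
|G| = 102
Divisors of 102: 1, 2, 3, 6, 17, 34, 51, 102

Possible subgroup orders: {1, 2, 3, 6, 17, 34, 51, 102}


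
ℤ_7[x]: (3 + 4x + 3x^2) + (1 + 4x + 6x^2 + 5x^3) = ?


Add coefficients mod 7:
x^0: 3 + 1 = 4 (mod 7)
x^1: 4 + 4 = 1 (mod 7)
x^2: 3 + 6 = 2 (mod 7)
x^3: 0 + 5 = 5 (mod 7)
Result: 4 + x + 2x^2 + 5x^3

f + g = 4 + x + 2x^2 + 5x^3


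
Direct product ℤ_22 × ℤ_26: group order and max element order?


|ℤ_22 × ℤ_26| = 22 × 26 = 572
Max element order = lcm(22,26) = 286
Cyclic? No (gcd=2)

|ℤ_22×ℤ_26| = 572, max element order = 286


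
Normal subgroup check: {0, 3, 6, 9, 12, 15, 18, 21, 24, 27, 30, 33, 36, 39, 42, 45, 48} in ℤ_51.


H = {0, 3, 6, 9, 12, 15, 18, 21, 24, 27, 30, 33, 36, 39, 42, 45, 48} in ℤ_51
ℤ_51 is abelian; every subgroup of an abelian group is normal

Yes, normal subgroup


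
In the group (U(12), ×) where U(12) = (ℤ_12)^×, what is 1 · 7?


Operation: multiplication mod 12
1 · 7 = (a × b) mod 12 with a = 1, b = 7

1 · 7 = 7


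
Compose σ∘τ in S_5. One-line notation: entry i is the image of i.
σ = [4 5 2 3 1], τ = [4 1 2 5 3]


σ∘τ: apply τ first, then σ
1 →τ 4 →σ 3
2 →τ 1 →σ 4
3 →τ 2 →σ 5
4 →τ 5 →σ 1
5 →τ 3 →σ 2

σ∘τ = [3 4 5 1 2]


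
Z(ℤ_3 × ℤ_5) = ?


Z(G) = {g ∈ G | gx = xg for all x ∈ G}
Direct product of abelian groups is abelian, so Z(G) = G

Z(ℤ_3 × ℤ_5) = ℤ_3 × ℤ_5


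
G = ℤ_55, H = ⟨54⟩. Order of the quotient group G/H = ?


|⟨54⟩| = n / gcd(54, 55) = 55 / 1 = 55
H is normal (ℤ_55 is abelian).
|G/H| = |G| / |H| = 55 / 55 = 1

|G/H| = 1


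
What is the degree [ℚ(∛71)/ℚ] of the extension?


∛71 has minimal polynomial x³ - 71 (irreducible over ℚ since 71 is not a perfect cube)

[ℚ(∛71)/ℚ] = 3


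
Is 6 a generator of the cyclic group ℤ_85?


g generates ℤ_n iff gcd(g, n) = 1
gcd(6, 85) = 1
Since gcd = 1, 6 is a generator.

Yes, 6 generates ℤ_85


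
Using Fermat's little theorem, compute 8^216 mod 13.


Fermat's little theorem: if p is prime and gcd(a,p)=1, then a^(p-1) ≡ 1 (mod p)
p = 13 is prime, gcd(8,13) = 1
Reduce exponent: 216 mod 12 = 0
So 8^216 ≡ 8^0 (mod 13)
8^0 = 1

8^216 ≡ 1 (mod 13)


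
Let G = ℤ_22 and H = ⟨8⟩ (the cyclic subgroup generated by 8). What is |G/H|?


|⟨8⟩| = n / gcd(8, 22) = 22 / 2 = 11
H is normal (ℤ_22 is abelian).
|G/H| = |G| / |H| = 22 / 11 = 2

|G/H| = 2


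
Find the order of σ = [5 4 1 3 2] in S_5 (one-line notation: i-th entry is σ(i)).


Cycle decomposition: (1 5 2 4 3)
Cycle lengths: 5
Order = lcm(5) = 5

ord(σ) = 5


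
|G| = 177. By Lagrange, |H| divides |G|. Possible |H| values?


Lagrange's theorem: |H| divides |G|
|G| = 177
Divisors of 177: 1, 3, 59, 177

Possible subgroup orders: {1, 3, 59, 177}


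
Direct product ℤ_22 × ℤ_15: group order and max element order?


|ℤ_22 × ℤ_15| = 22 × 15 = 330
Max element order = lcm(22,15) = 330
Cyclic? Yes (gcd=1)

|ℤ_22×ℤ_15| = 330, max element order = 330


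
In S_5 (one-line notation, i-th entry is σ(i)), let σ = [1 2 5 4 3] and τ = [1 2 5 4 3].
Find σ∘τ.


σ∘τ: apply τ first, then σ
1 →τ 1 →σ 1
2 →τ 2 →σ 2
3 →τ 5 →σ 3
4 →τ 4 →σ 4
5 →τ 3 →σ 5

σ∘τ = [1 2 3 4 5]


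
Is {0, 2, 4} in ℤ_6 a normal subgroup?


H = {0, 2, 4} in ℤ_6
ℤ_6 is abelian; every subgroup of an abelian group is normal

Yes, normal subgroup


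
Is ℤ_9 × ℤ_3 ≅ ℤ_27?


Comparing ℤ_9 × ℤ_3 and ℤ_27:
gcd(9,3) = 3 ≠ 1. Max element order in ℤ_9×ℤ_3 is lcm(9,3) = 9 < 27, so it has no element of order 27

No, ℤ_9 × ℤ_3 ≇ ℤ_27


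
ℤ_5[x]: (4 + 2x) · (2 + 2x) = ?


Expand and collect like terms; reduce coefficients mod 5:
x^0: 4·2 = 8 ≡ 3 (mod 5)
x^1: 4·2 + 2·2 = 12 ≡ 2 (mod 5)
x^2: 2·2 = 4 ≡ 4 (mod 5)
Result: 3 + 2x + 4x^2

f · g = 3 + 2x + 4x^2


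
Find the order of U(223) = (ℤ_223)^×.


U(n) is the group of units mod n; |U(n)| = φ(n)
|U(223)| = φ(223) = 222

|U(223) = (ℤ_223)^×| = 222


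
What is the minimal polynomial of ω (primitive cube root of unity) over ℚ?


ω satisfies x² + x + 1 = 0 (the cyclotomic polynomial Φ₃)

Minimal polynomial: x² + x + 1


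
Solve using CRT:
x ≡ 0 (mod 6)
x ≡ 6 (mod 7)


m₁ = 6, m₂ = 7, gcd = 1, so CRT applies. M = m₁·m₂ = 42
Let M₁ = M/m₁ = 7, M₂ = M/m₂ = 6
Find y₁ ≡ M₁⁻¹ (mod m₁): 7⁻¹ ≡ 1 (mod 6)
Find y₂ ≡ M₂⁻¹ (mod m₂): 6⁻¹ ≡ 6 (mod 7)
x = a₁·M₁·y₁ + a₂·M₂·y₂ = 0·7·1 + 6·6·6 = 216
Reduce mod 42: x ≡ 6
Check: 6 mod 6 = 0 ✓, 6 mod 7 = 6 ✓

x ≡ 6 (mod 42)


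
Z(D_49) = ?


Z(G) = {g ∈ G | gx = xg for all x ∈ G}
For odd n, Z(D_n) = {e}: no nontrivial rotation commutes with all reflections

Z(D_49) = {e}


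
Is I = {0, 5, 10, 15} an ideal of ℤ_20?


Check ideal conditions for I = {0, 5, 10, 15} in ℤ_20:
(1) I is an additive subgroup? Yes
(2) For r ∈ ℤ_20 and a ∈ I: r·a ∈ I? Yes

Yes, I is an ideal of ℤ_20


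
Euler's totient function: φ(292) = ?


Factor n: 292 = 2^2 × 73
φ(n) = n · ∏(1 - 1/p) over distinct primes p | n
φ(292) = 292 · (1 - 1/2) · (1 - 1/73) = 144

φ(292) = 144


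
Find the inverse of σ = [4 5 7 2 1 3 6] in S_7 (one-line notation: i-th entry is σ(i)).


To find σ⁻¹, swap domain and range:
σ(1) = 4 → σ⁻¹(4) = 1
σ(2) = 5 → σ⁻¹(5) = 2
σ(3) = 7 → σ⁻¹(7) = 3
σ(4) = 2 → σ⁻¹(2) = 4
σ(5) = 1 → σ⁻¹(1) = 5
σ(6) = 3 → σ⁻¹(3) = 6
σ(7) = 6 → σ⁻¹(6) = 7

σ⁻¹ = [5 4 6 1 2 7 3]


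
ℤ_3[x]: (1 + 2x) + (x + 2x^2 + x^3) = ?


Add coefficients mod 3:
x^0: 1 + 0 = 1 (mod 3)
x^1: 2 + 1 = 0 (mod 3)
x^2: 0 + 2 = 2 (mod 3)
x^3: 0 + 1 = 1 (mod 3)
Result: 1 + 2x^2 + x^3

f + g = 1 + 2x^2 + x^3


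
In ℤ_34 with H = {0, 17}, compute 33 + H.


33 + H = {33 + h (mod 34) : h ∈ H}
33+0=33, 33+17=16
33 + H = {16, 33} = 16 + H

33 + H = {16, 33}


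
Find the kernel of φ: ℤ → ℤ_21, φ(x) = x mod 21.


Kernel = preimage of identity
ker(φ) = {x ∈ ℤ : x ≡ 0 (mod 21)} = 21ℤ = {0, ±21, ±42, ...}

ker(φ) = 21ℤ


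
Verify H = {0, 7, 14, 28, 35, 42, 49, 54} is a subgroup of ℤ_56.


Subgroup test for H = {0, 7, 14, 28, 35, 42, 49, 54} in (ℤ_56, +):
(1) 0 ∈ H? Yes
(2) Closure: for all a,b ∈ H, (a+b) mod 56 ∈ H? No  [counterexample: 7 + 14 = 21 ∉ H]
(3) Inverses: for all a ∈ H, -a mod 56 ∈ H? No

No, H is not a subgroup of ℤ_56


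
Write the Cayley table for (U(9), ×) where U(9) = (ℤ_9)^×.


Elements: {1, 2, 4, 5, 7, 8}
Operation: multiplication mod 9
Entry (a, b) = (a × b) mod 9

Cayley table:
  | 1 | 2 | 4 | 5 | 7 | 8
1 | 1 | 2 | 4 | 5 | 7 | 8
2 | 2 | 4 | 8 | 1 | 5 | 7
4 | 4 | 8 | 7 | 2 | 1 | 5
5 | 5 | 1 | 2 | 7 | 8 | 4
7 | 7 | 5 | 1 | 8 | 4 | 2
8 | 8 | 7 | 5 | 4 | 2 | 1


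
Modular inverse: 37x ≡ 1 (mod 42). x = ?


Use the extended Euclidean algorithm to write 1 = 37·s + 42·t; then s mod 42 is the inverse.
Euclidean algorithm:
  37 = 0·42 + 37
  42 = 1·37 + 5
  37 = 7·5 + 2
  5 = 2·2 + 1
  2 = 2·1 + 0
gcd(37,42) = 1
Back-substitution gives: 37·(-17) + 42·(15) = 1
So 37⁻¹ ≡ -17 ≡ 25 (mod 42)
Check: 37 × 25 = 925 ≡ 1 (mod 42) ✓

37⁻¹ ≡ 25 (mod 42)


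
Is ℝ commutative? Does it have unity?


ℝ is a field: commutative, has unity, every nonzero element is a unit (hence an integral domain)
Commutative: Yes
Integral domain: Yes
Has unity: Yes

ℝ: Commutative=Yes, Unity=Yes


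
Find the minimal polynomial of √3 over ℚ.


√3 satisfies x² - 3 = 0, irreducible over ℚ since 3 is squarefree

Minimal polynomial: x² - 3


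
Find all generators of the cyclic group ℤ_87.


g generates ℤ_n iff gcd(g,n) = 1
Prime factors of 87: 3, 29
Generators are g ∈ {1,...,86} not divisible by any of these primes.
Generators: {1, 2, 4, 5, 7, 8, 10, 11, 13, 14, 16, 17, 19, 20, 22, 23, 25, 26, 28, 31, 32, 34, 35, 37, 38, 40, 41, 43, 44, 46, 47, 49, 50, 52, 53, 55, 56, 59, 61, 62, 64, 65, 67, 68, 70, 71, 73, 74, 76, 77, 79, 80, 82, 83, 85, 86}
Number of generators = φ(87) = 56

Generators of ℤ_87 = {1, 2, 4, 5, 7, 8, 10, 11, 13, 14, 16, 17, 19, 20, 22, 23, 25, 26, 28, 31, 32, 34, 35, 37, 38, 40, 41, 43, 44, 46, 47, 49, 50, 52, 53, 55, 56, 59, 61, 62, 64, 65, 67, 68, 70, 71, 73, 74, 76, 77, 79, 80, 82, 83, 85, 86}


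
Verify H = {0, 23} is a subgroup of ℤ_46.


Subgroup test for H = {0, 23} in (ℤ_46, +):
(1) 0 ∈ H? Yes
(2) Closure: for all a,b ∈ H, (a+b) mod 46 ∈ H? Yes
(3) Inverses: for all a ∈ H, -a mod 46 ∈ H? Yes

Yes, H is a subgroup of ℤ_46


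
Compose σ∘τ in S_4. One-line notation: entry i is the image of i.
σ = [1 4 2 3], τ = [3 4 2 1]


σ∘τ: apply τ first, then σ
1 →τ 3 →σ 2
2 →τ 4 →σ 3
3 →τ 2 →σ 4
4 →τ 1 →σ 1

σ∘τ = [2 3 4 1]


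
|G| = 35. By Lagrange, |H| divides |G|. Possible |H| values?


Lagrange's theorem: |H| divides |G|
|G| = 35
Divisors of 35: 1, 5, 7, 35

Possible subgroup orders: {1, 5, 7, 35}


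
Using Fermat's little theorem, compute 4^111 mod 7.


Fermat's little theorem: if p is prime and gcd(a,p)=1, then a^(p-1) ≡ 1 (mod p)
p = 7 is prime, gcd(4,7) = 1
Reduce exponent: 111 mod 6 = 3
So 4^111 ≡ 4^3 (mod 7)
4^3 mod 7 = 1

4^111 ≡ 1 (mod 7)


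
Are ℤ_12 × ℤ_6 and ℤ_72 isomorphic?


Comparing ℤ_12 × ℤ_6 and ℤ_72:
gcd(12,6) = 6 ≠ 1. Max element order in ℤ_12×ℤ_6 is lcm(12,6) = 12 < 72, so it has no element of order 72

No, ℤ_12 × ℤ_6 ≇ ℤ_72


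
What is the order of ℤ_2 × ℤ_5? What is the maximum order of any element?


|ℤ_2 × ℤ_5| = 2 × 5 = 10
Max element order = lcm(2,5) = 10
Cyclic? Yes (gcd=1)

|ℤ_2×ℤ_5| = 10, max element order = 10


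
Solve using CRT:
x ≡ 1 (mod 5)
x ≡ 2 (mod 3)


m₁ = 5, m₂ = 3, gcd = 1, so CRT applies. M = m₁·m₂ = 15
Let M₁ = M/m₁ = 3, M₂ = M/m₂ = 5
Find y₁ ≡ M₁⁻¹ (mod m₁): 3⁻¹ ≡ 2 (mod 5)
Find y₂ ≡ M₂⁻¹ (mod m₂): 5⁻¹ ≡ 2 (mod 3)
x = a₁·M₁·y₁ + a₂·M₂·y₂ = 1·3·2 + 2·5·2 = 26
Reduce mod 15: x ≡ 11
Check: 11 mod 5 = 1 ✓, 11 mod 3 = 2 ✓

x ≡ 11 (mod 15)


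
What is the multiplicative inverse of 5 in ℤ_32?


Use the extended Euclidean algorithm to write 1 = 5·s + 32·t; then s mod 32 is the inverse.
Euclidean algorithm:
  5 = 0·32 + 5
  32 = 6·5 + 2
  5 = 2·2 + 1
  2 = 2·1 + 0
gcd(5,32) = 1
Back-substitution gives: 5·(13) + 32·(-2) = 1
So 5⁻¹ ≡ 13 ≡ 13 (mod 32)
Check: 5 × 13 = 65 ≡ 1 (mod 32) ✓

5⁻¹ ≡ 13 (mod 32)


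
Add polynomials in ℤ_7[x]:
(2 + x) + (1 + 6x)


Add coefficients mod 7:
x^0: 2 + 1 = 3 (mod 7)
x^1: 1 + 6 = 0 (mod 7)
Result: 3

f + g = 3


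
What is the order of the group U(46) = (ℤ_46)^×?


U(n) is the group of units mod n; |U(n)| = φ(n)
|U(46)| = φ(46) = 22

|U(46) = (ℤ_46)^×| = 22


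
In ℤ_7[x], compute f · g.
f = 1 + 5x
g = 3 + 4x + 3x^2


Expand and collect like terms; reduce coefficients mod 7:
x^0: 1·3 = 3 ≡ 3 (mod 7)
x^1: 1·4 + 5·3 = 19 ≡ 5 (mod 7)
x^2: 1·3 + 5·4 = 23 ≡ 2 (mod 7)
x^3: 5·3 = 15 ≡ 1 (mod 7)
Result: 3 + 5x + 2x^2 + x^3

f · g = 3 + 5x + 2x^2 + x^3


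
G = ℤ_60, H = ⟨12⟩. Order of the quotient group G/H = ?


|⟨12⟩| = n / gcd(12, 60) = 60 / 12 = 5
H is normal (ℤ_60 is abelian).
|G/H| = |G| / |H| = 60 / 5 = 12

|G/H| = 12


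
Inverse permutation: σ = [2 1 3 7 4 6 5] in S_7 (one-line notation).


To find σ⁻¹, swap domain and range:
σ(1) = 2 → σ⁻¹(2) = 1
σ(2) = 1 → σ⁻¹(1) = 2
σ(3) = 3 → σ⁻¹(3) = 3
σ(4) = 7 → σ⁻¹(7) = 4
σ(5) = 4 → σ⁻¹(4) = 5
σ(6) = 6 → σ⁻¹(6) = 6
σ(7) = 5 → σ⁻¹(5) = 7

σ⁻¹ = [2 1 3 5 7 6 4]


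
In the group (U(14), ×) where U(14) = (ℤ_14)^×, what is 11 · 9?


Operation: multiplication mod 14
11 · 9 = (a × b) mod 14 with a = 11, b = 9

11 · 9 = 1


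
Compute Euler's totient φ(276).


Factor n: 276 = 2^2 × 3 × 23
φ(n) = n · ∏(1 - 1/p) over distinct primes p | n
φ(276) = 276 · (1 - 1/2) · (1 - 1/3) · (1 - 1/23) = 88

φ(276) = 88


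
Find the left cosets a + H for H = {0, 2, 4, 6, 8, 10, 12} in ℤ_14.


H = {0, 2, 4, 6, 8, 10, 12}, |H| = 7
Number of cosets = |G|/|H| = 14/7 = 2
0 + H = {0, 2, 4, 6, 8, 10, 12}
1 + H = {1, 3, 5, 7, 9, 11, 13}

Cosets: 0+H={0,2,4,6,8,10,12}; 1+H={1,3,5,7,9,11,13}


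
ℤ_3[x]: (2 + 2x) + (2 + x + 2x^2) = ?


Add coefficients mod 3:
x^0: 2 + 2 = 1 (mod 3)
x^1: 2 + 1 = 0 (mod 3)
x^2: 0 + 2 = 2 (mod 3)
Result: 1 + 2x^2

f + g = 1 + 2x^2


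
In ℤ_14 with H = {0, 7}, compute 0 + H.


0 + H = {0 + h (mod 14) : h ∈ H}
0+0=0, 0+7=7

0 + H = {0, 7}


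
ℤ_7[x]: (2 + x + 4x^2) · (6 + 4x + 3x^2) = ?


Expand and collect like terms; reduce coefficients mod 7:
x^0: 2·6 = 12 ≡ 5 (mod 7)
x^1: 2·4 + 1·6 = 14 ≡ 0 (mod 7)
x^2: 2·3 + 1·4 + 4·6 = 34 ≡ 6 (mod 7)
x^3: 1·3 + 4·4 = 19 ≡ 5 (mod 7)
x^4: 4·3 = 12 ≡ 5 (mod 7)
Result: 5 + 6x^2 + 5x^3 + 5x^4

f · g = 5 + 6x^2 + 5x^3 + 5x^4


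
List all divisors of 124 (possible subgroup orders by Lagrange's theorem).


Lagrange's theorem: |H| divides |G|
|G| = 124
Divisors of 124: 1, 2, 4, 31, 62, 124

Possible subgroup orders: {1, 2, 4, 31, 62, 124}


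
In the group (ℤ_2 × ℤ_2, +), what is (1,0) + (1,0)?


Operation: componentwise addition mod (2, 2)
(1,0) + (1,0) = ((a₁+b₁) mod 2, (a₂+b₂) mod 2) with a = (1,0), b = (1,0)

(1,0) + (1,0) = (0,0)


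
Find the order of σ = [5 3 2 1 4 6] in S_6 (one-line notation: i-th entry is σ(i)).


Cycle decomposition: (1 5 4) (2 3)
Cycle lengths: 3, 2
Order = lcm(3, 2) = 6

ord(σ) = 6


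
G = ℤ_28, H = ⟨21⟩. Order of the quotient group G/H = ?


|⟨21⟩| = n / gcd(21, 28) = 28 / 7 = 4
H is normal (ℤ_28 is abelian).
|G/H| = |G| / |H| = 28 / 4 = 7

|G/H| = 7


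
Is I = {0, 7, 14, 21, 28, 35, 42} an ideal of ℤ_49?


Check ideal conditions for I = {0, 7, 14, 21, 28, 35, 42} in ℤ_49:
(1) I is an additive subgroup? Yes
(2) For r ∈ ℤ_49 and a ∈ I: r·a ∈ I? Yes

Yes, I is an ideal of ℤ_49


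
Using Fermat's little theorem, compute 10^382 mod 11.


Fermat's little theorem: if p is prime and gcd(a,p)=1, then a^(p-1) ≡ 1 (mod p)
p = 11 is prime, gcd(10,11) = 1
Reduce exponent: 382 mod 10 = 2
So 10^382 ≡ 10^2 (mod 11)
10^2 mod 11 = 1

10^382 ≡ 1 (mod 11)


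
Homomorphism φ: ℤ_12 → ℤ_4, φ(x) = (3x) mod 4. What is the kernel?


Kernel = preimage of identity
ker(φ) = {x ∈ ℤ_12 : 3x ≡ 0 (mod 4)}. Since 4 | 12, φ is well-defined. The kernel is the cyclic subgroup ⟨4⟩ of ℤ_12 (order 3), i.e. {0, 4, 8}

ker(φ) = {0, 4, 8}


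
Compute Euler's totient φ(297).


Factor n: 297 = 3^3 × 11
φ(n) = n · ∏(1 - 1/p) over distinct primes p | n
φ(297) = 297 · (1 - 1/3) · (1 - 1/11) = 180

φ(297) = 180


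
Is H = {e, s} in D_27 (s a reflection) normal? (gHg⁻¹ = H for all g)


H = {e, s} in D_27 (s a reflection)
r·s·r⁻¹ = sr⁻² ≠ s for n ≥ 3, so {e, s} is not closed under conjugation

No, not a normal subgroup


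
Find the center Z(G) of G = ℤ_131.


Z(G) = {g ∈ G | gx = xg for all x ∈ G}
ℤ_131 is abelian, so Z(G) = G

Z(ℤ_131) = ℤ_131


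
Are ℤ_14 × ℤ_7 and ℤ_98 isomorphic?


Comparing ℤ_14 × ℤ_7 and ℤ_98:
gcd(14,7) = 7 ≠ 1. Max element order in ℤ_14×ℤ_7 is lcm(14,7) = 14 < 98, so it has no element of order 98

No, ℤ_14 × ℤ_7 ≇ ℤ_98


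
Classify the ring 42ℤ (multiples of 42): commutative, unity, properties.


42ℤ is a commutative ring under +,× but has no multiplicative identity (1 ∉ 42ℤ); it has no zero divisors, but without unity it is not an integral domain
Commutative: Yes
Integral domain: No
Has unity: No

42ℤ (multiples of 42): Commutative=Yes, Unity=No


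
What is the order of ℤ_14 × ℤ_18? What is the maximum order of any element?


|ℤ_14 × ℤ_18| = 14 × 18 = 252
Max element order = lcm(14,18) = 126
Cyclic? No (gcd=2)

|ℤ_14×ℤ_18| = 252, max element order = 126


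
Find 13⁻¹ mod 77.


Use the extended Euclidean algorithm to write 1 = 13·s + 77·t; then s mod 77 is the inverse.
Euclidean algorithm:
  13 = 0·77 + 13
  77 = 5·13 + 12
  13 = 1·12 + 1
  12 = 12·1 + 0
gcd(13,77) = 1
Back-substitution gives: 13·(6) + 77·(-1) = 1
So 13⁻¹ ≡ 6 ≡ 6 (mod 77)
Check: 13 × 6 = 78 ≡ 1 (mod 77) ✓

13⁻¹ ≡ 6 (mod 77)


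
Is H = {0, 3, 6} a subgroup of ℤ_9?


Subgroup test for H = {0, 3, 6} in (ℤ_9, +):
(1) 0 ∈ H? Yes
(2) Closure: for all a,b ∈ H, (a+b) mod 9 ∈ H? Yes
(3) Inverses: for all a ∈ H, -a mod 9 ∈ H? Yes

Yes, H is a subgroup of ℤ_9


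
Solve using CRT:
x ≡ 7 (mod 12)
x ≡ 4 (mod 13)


m₁ = 12, m₂ = 13, gcd = 1, so CRT applies. M = m₁·m₂ = 156
Let M₁ = M/m₁ = 13, M₂ = M/m₂ = 12
Find y₁ ≡ M₁⁻¹ (mod m₁): 13⁻¹ ≡ 1 (mod 12)
Find y₂ ≡ M₂⁻¹ (mod m₂): 12⁻¹ ≡ 12 (mod 13)
x = a₁·M₁·y₁ + a₂·M₂·y₂ = 7·13·1 + 4·12·12 = 667
Reduce mod 156: x ≡ 43
Check: 43 mod 12 = 7 ✓, 43 mod 13 = 4 ✓

x ≡ 43 (mod 156)


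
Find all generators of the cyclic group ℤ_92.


g generates ℤ_n iff gcd(g,n) = 1
Prime factors of 92: 2, 23
Generators are g ∈ {1,...,91} not divisible by any of these primes.
Generators: {1, 3, 5, 7, 9, 11, 13, 15, 17, 19, 21, 25, 27, 29, 31, 33, 35, 37, 39, 41, 43, 45, 47, 49, 51, 53, 55, 57, 59, 61, 63, 65, 67, 71, 73, 75, 77, 79, 81, 83, 85, 87, 89, 91}
Number of generators = φ(92) = 44

Generators of ℤ_92 = {1, 3, 5, 7, 9, 11, 13, 15, 17, 19, 21, 25, 27, 29, 31, 33, 35, 37, 39, 41, 43, 45, 47, 49, 51, 53, 55, 57, 59, 61, 63, 65, 67, 71, 73, 75, 77, 79, 81, 83, 85, 87, 89, 91}


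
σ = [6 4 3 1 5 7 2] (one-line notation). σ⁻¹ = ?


To find σ⁻¹, swap domain and range:
σ(1) = 6 → σ⁻¹(6) = 1
σ(2) = 4 → σ⁻¹(4) = 2
σ(3) = 3 → σ⁻¹(3) = 3
σ(4) = 1 → σ⁻¹(1) = 4
σ(5) = 5 → σ⁻¹(5) = 5
σ(6) = 7 → σ⁻¹(7) = 6
σ(7) = 2 → σ⁻¹(2) = 7

σ⁻¹ = [4 7 3 2 5 1 6]
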